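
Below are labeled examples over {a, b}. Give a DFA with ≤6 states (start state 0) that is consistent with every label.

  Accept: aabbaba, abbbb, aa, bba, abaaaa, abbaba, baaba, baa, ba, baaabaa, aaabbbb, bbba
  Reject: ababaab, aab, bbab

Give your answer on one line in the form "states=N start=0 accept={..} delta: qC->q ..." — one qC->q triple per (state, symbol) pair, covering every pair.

states=2 start=0 accept={0} delta: 0a->0 0b->1 1a->0 1b->0

Grow the machine one transition at a time. Run the examples from 0; the earliest place one falls off (shortest prefix, ties alphabetical) gets sent to the lowest-numbered state that keeps every Accept/Reject pair distinguishable — a pair clashes when both reach the same state with identical unread suffix — and to a fresh state only if none does.
a: 0a undefined. 0a->0: ok.
b: 0b undefined. 0b->0: no, aabbaba/ababaab meet in 0. Open state 1: 0b->1.
ba: 1a undefined. 1a->0: ok.
bb: 1b undefined. 1b->0: ok.
All examples now run through 2 states with every (state, symbol) defined. Accept strings end in {0}, Reject strings end in {1}; accept={0}.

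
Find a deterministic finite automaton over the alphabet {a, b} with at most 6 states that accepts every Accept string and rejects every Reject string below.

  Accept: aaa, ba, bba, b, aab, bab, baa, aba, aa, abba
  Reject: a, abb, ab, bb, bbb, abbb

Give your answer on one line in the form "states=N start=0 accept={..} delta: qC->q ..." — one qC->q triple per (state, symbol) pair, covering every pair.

Grow the machine one transition at a time. Run the examples from 0; the earliest place one falls off (shortest prefix, ties alphabetical) gets sent to the lowest-numbered state that keeps every Accept/Reject pair distinguishable — a pair clashes when both reach the same state with identical unread suffix — and to a fresh state only if none does.
a: 0a undefined. 0a->0: no, aaa/a meet in 0. Open state 1: 0a->1.
b: 0b undefined. 0b->0: no, ba/a meet in 1. 0b->1: no, b/a meet in 1. Open state 2: 0b->2.
aa: 1a undefined. 1a->0: no, aaa/a meet in 1. 1a->1: no, aaa/a meet in 1. 1a->2: no, aab/bb meet in 2 with "b" left. Open state 3: 1a->3.
ab: 1b undefined. 1b->0: no, b/abb meet in 2. 1b->1: ok.
ba: 2a undefined. 2a->0: no, baa/a meet in 1. 2a->1: no, ba/a meet in 1. 2a->2: no, bab/bb meet in 2 with "b" left. 2a->3: ok.
bb: 2b undefined. 2b->0: no, bba/a meet in 1. 2b->1: ok.
aaa: 3a undefined. 3a->0: ok.
aab: 3b undefined. 3b->0: ok.
All examples now run through 4 states with every (state, symbol) defined. Accept strings end in {0,2,3}, Reject strings end in {1}; accept={0,2,3}.

states=4 start=0 accept={0,2,3} delta: 0a->1 0b->2 1a->3 1b->1 2a->3 2b->1 3a->0 3b->0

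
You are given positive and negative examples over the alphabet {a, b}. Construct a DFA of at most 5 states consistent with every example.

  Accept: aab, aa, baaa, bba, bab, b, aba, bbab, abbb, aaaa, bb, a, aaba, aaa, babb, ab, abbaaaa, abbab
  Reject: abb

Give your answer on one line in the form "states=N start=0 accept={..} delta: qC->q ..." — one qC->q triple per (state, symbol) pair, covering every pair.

Grow the machine one transition at a time. Run the examples from 0; the earliest place one falls off (shortest prefix, ties alphabetical) gets sent to the lowest-numbered state that keeps every Accept/Reject pair distinguishable — a pair clashes when both reach the same state with identical unread suffix — and to a fresh state only if none does.
a: 0a undefined. 0a->0: no, bb/abb meet in 0 with "bb" left. Open state 1: 0a->1.
b: 0b undefined. 0b->0: no, babb/abb meet in 1 with "bb" left. 0b->1: ok.
aa: 1a undefined. 1a->0: ok.
ab: 1b undefined. 1b->0: no, aab/abb meet in 1. 1b->1: no, aab/abb meet in 1. Open state 2: 1b->2.
aba: 2a undefined. 2a->0: ok.
abb: 2b undefined. 2b->0: no, aa/abb meet in 0. 2b->1: no, aab/abb meet in 1. 2b->2: no, abbb/abb meet in 2. Open state 3: 2b->3.
abba: 3a undefined. 3a->0: ok.
abbb: 3b undefined. 3b->0: ok.
All examples now run through 4 states with every (state, symbol) defined. Accept strings end in {0,1,2}, Reject strings end in {3}; accept={0,1,2}.

states=4 start=0 accept={0,1,2} delta: 0a->1 0b->1 1a->0 1b->2 2a->0 2b->3 3a->0 3b->0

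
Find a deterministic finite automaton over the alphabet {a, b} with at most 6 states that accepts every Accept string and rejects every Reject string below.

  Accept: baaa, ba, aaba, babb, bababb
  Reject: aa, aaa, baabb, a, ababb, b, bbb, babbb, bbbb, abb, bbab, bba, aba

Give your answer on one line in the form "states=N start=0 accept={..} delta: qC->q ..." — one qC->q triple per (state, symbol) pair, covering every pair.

states=5 start=0 accept={3} delta: 0a->1 0b->2 1a->0 1b->0 2a->3 2b->0 3a->2 3b->4 4a->3 4b->3

State merging on the prefix tree: take the shortest (then alphabetical) example prefix whose next move is undefined and point that move at state 0, else 1, else 2, ...; a target is out if some Accept/Reject pair would then sit in one state with the same input left (inseparable). If every existing state is out, open a new one.
a: 0a undefined. 0a->0: no, ba/aba meet in 0 with "ba" left. Open state 1: 0a->1.
b: 0b undefined. 0b->0: no, baaa/aaa meet in 1 with "aa" left. 0b->1: no, ba/aa meet in 1 with "a" left. Open state 2: 0b->2.
aa: 1a undefined. 1a->0: ok.
ab: 1b undefined. 1b->0: ok.
ba: 2a undefined. 2a->0: no, baaa/aa meet in 0. 2a->1: no, baaa/aaa meet in 1. 2a->2: no, baaa/ababb meet in 2. Open state 3: 2a->3.
bb: 2b undefined. 2b->0: ok.
baa: 3a undefined. 3a->0: no, baaa/aaa meet in 1. 3a->1: no, baaa/aa meet in 0. 3a->2: ok.
bab: 3b undefined. 3b->0: no, babb/baabb meet in 2. 3b->1: no, babb/aa meet in 0. 3b->2: no, babb/aa meet in 0. 3b->3: no, baaa/babbb meet in 3. Open state 4: 3b->4.
baba: 4a undefined. 4a->0: no, bababb/aa meet in 0. 4a->1: no, bababb/baabb meet in 2. 4a->2: no, bababb/baabb meet in 2. 4a->3: ok.
babb: 4b undefined. 4b->0: no, babb/aa meet in 0. 4b->1: no, babb/aaa meet in 1. 4b->2: no, babb/baabb meet in 2. 4b->3: ok.
All examples now run through 5 states with every (state, symbol) defined. Accept strings end in {3}, Reject strings end in {0,1,2,4}; accept={3}.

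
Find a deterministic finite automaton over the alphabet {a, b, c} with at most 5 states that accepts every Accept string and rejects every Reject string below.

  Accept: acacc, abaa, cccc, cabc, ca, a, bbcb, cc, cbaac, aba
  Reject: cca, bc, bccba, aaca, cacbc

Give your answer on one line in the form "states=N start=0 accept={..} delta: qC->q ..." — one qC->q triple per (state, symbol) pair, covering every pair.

states=4 start=0 accept={0,1,3} delta: 0a->1 0b->0 0c->2 1a->1 1b->0 1c->3 2a->3 2b->0 2c->3 3a->2 3b->3 3c->1

Fold the examples into a partial DFA from state 0: repeatedly fix the first undefined (state, symbol) met by the shortest-then-alphabetical prefix, trying targets in increasing order and rejecting any under which an Accept and a Reject string meet in one state with the same remainder; add a state when all current targets are rejected. Accepting states are where Accept strings end.
a: 0a undefined. 0a->0: no, ca/aaca meet in 0 with "ca" left. Open state 1: 0a->1.
b: 0b undefined. 0b->0: ok.
c: 0c undefined. 0c->0: no, cccc/bc meet in 0. 0c->1: no, a/bc meet in 1. Open state 2: 0c->2.
aa: 1a undefined. 1a->0: no, ca/aaca meet in 2 with "a" left. 1a->1: ok.
ab: 1b undefined. 1b->0: ok.
ac: 1c undefined. 1c->0: no, acacc/bc meet in 2. 1c->1: no, acacc/aaca meet in 1. 1c->2: no, ca/aaca meet in 2 with "a" left. Open state 3: 1c->3.
ca: 2a undefined. 2a->0: no, cabc/bc meet in 2. 2a->1: no, cabc/bc meet in 2. 2a->2: no, ca/bc meet in 2. 2a->3: ok.
cb: 2b undefined. 2b->0: ok.
cc: 2c undefined. 2c->0: no, abaa/cca meet in 1. 2c->1: no, abaa/cca meet in 1. 2c->2: no, abaa/bccba meet in 1. 2c->3: ok.
aca: 3a undefined. 3a->0: no, bbcb/cca meet in 0. 3a->1: no, abaa/cca meet in 1. 3a->2: ok.
cab: 3b undefined. 3b->0: no, abaa/bccba meet in 1. 3b->1: no, abaa/bccba meet in 1. 3b->2: no, cabc/bccba meet in 3. 3b->3: ok.
cac: 3c undefined. 3c->0: no, cccc/cca meet in 2. 3c->1: ok.
All examples now run through 4 states with every (state, symbol) defined. Accept strings end in {0,1,3}, Reject strings end in {2}; accept={0,1,3}.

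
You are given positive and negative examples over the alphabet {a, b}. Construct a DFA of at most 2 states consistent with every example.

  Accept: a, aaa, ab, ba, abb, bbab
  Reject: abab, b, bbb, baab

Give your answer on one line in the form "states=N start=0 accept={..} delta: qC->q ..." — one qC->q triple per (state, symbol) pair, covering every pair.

Grow the machine one transition at a time. Run the examples from 0; the earliest place one falls off (shortest prefix, ties alphabetical) gets sent to the lowest-numbered state that keeps every Accept/Reject pair distinguishable — a pair clashes when both reach the same state with identical unread suffix — and to a fresh state only if none does.
a: 0a undefined. 0a->0: no, ab/b meet in 0 with "b" left. Open state 1: 0a->1.
b: 0b undefined. 0b->0: ok.
aa: 1a undefined. 1a->0: ok.
ab: 1b undefined. 1b->0: no, ab/abab meet in 0. 1b->1: ok.
All examples now run through 2 states with every (state, symbol) defined. Accept strings end in {1}, Reject strings end in {0}; accept={1}.

states=2 start=0 accept={1} delta: 0a->1 0b->0 1a->0 1b->1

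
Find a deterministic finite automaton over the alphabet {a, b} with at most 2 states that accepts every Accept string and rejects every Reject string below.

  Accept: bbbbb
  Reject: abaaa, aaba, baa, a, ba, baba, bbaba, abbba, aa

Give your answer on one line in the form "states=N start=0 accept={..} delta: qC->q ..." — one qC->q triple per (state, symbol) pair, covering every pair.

Fold the examples into a partial DFA from state 0: repeatedly fix the first undefined (state, symbol) met by the shortest-then-alphabetical prefix, trying targets in increasing order and rejecting any under which an Accept and a Reject string meet in one state with the same remainder; add a state when all current targets are rejected. Accepting states are where Accept strings end.
a: 0a undefined. 0a->0: ok.
b: 0b undefined. 0b->0: no, bbbbb/abaaa meet in 0. Open state 1: 0b->1.
ba: 1a undefined. 1a->0: ok.
bb: 1b undefined. 1b->0: ok.
All examples now run through 2 states with every (state, symbol) defined. Accept strings end in {1}, Reject strings end in {0}; accept={1}.

states=2 start=0 accept={1} delta: 0a->0 0b->1 1a->0 1b->0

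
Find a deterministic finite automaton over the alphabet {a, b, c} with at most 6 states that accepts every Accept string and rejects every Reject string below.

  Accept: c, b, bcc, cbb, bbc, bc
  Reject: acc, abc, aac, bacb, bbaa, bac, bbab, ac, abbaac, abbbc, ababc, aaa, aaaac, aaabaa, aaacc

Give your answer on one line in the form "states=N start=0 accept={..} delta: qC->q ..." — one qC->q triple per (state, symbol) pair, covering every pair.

states=2 start=0 accept={0} delta: 0a->1 0b->0 0c->0 1a->1 1b->1 1c->1

Grow the machine one transition at a time. Run the examples from 0; the earliest place one falls off (shortest prefix, ties alphabetical) gets sent to the lowest-numbered state that keeps every Accept/Reject pair distinguishable — a pair clashes when both reach the same state with identical unread suffix — and to a fresh state only if none does.
a: 0a undefined. 0a->0: no, c/aac meet in 0 with "c" left. Open state 1: 0a->1.
b: 0b undefined. 0b->0: ok.
c: 0c undefined. 0c->0: ok.
aa: 1a undefined. 1a->0: no, c/aac meet in 0. 1a->1: ok.
ab: 1b undefined. 1b->0: no, c/abc meet in 0. 1b->1: ok.
ac: 1c undefined. 1c->0: no, c/acc meet in 0. 1c->1: ok.
All examples now run through 2 states with every (state, symbol) defined. Accept strings end in {0}, Reject strings end in {1}; accept={0}.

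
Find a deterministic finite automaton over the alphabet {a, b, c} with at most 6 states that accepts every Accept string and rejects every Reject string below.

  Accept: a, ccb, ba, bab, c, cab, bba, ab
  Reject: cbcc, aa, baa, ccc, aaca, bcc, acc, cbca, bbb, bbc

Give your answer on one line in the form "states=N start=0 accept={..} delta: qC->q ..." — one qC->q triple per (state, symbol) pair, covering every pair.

states=5 start=0 accept={1,2} delta: 0a->1 0b->2 0c->1 1a->0 1b->1 1c->3 2a->1 2b->4 2c->1 3a->0 3b->1 3c->0 4a->1 4b->0 4c->0

State merging on the prefix tree: take the shortest (then alphabetical) example prefix whose next move is undefined and point that move at state 0, else 1, else 2, ...; a target is out if some Accept/Reject pair would then sit in one state with the same input left (inseparable). If every existing state is out, open a new one.
a: 0a undefined. 0a->0: no, a/aa meet in 0. Open state 1: 0a->1.
b: 0b undefined. 0b->0: no, c/bbc meet in 0 with "c" left. 0b->1: no, ba/aa meet in 1 with "a" left. Open state 2: 0b->2.
c: 0c undefined. 0c->0: no, c/ccc meet in 0. 0c->1: ok.
aa: 1a undefined. 1a->0: ok.
ab: 1b undefined. 1b->0: no, ab/aa meet in 0. 1b->1: ok.
ac: 1c undefined. 1c->0: no, a/cbcc meet in 1. 1c->1: no, a/cbcc meet in 1. 1c->2: no, ba/cbca meet in 2 with "a" left. Open state 3: 1c->3.
ba: 2a undefined. 2a->0: no, a/baa meet in 1. 2a->1: ok.
bb: 2b undefined. 2b->0: no, a/bbc meet in 1. 2b->1: no, a/bbb meet in 1. 2b->2: no, cab/bbb meet in 2. 2b->3: no, ccb/bbb meet in 3 with "b" left. Open state 4: 2b->4.
bc: 2c undefined. 2c->0: no, a/bcc meet in 1. 2c->1: ok.
acc: 3c undefined. 3c->0: ok.
bba: 4a undefined. 4a->0: no, bba/cbcc meet in 0. 4a->1: ok.
bbb: 4b undefined. 4b->0: ok.
bbc: 4c undefined. 4c->0: ok.
ccb: 3b undefined. 3b->0: no, ccb/cbcc meet in 0. 3b->1: ok.
cbca: 3a undefined. 3a->0: ok.
All examples now run through 5 states with every (state, symbol) defined. Accept strings end in {1,2}, Reject strings end in {0,3}; accept={1,2}.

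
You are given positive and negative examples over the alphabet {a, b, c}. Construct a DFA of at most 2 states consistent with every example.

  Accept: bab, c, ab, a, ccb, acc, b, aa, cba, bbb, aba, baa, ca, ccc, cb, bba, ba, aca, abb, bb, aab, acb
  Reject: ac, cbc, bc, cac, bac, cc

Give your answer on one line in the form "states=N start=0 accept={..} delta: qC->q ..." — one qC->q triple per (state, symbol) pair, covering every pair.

states=2 start=0 accept={1} delta: 0a->1 0b->1 0c->1 1a->1 1b->1 1c->0

Fold the examples into a partial DFA from state 0: repeatedly fix the first undefined (state, symbol) met by the shortest-then-alphabetical prefix, trying targets in increasing order and rejecting any under which an Accept and a Reject string meet in one state with the same remainder; add a state when all current targets are rejected. Accepting states are where Accept strings end.
a: 0a undefined. 0a->0: no, c/ac meet in 0 with "c" left. Open state 1: 0a->1.
b: 0b undefined. 0b->0: no, c/bc meet in 0 with "c" left. 0b->1: ok.
c: 0c undefined. 0c->0: no, c/cc meet in 0. 0c->1: ok.
aa: 1a undefined. 1a->0: no, bab/cac meet in 1. 1a->1: ok.
ab: 1b undefined. 1b->0: no, c/cbc meet in 1. 1b->1: ok.
ac: 1c undefined. 1c->0: ok.
All examples now run through 2 states with every (state, symbol) defined. Accept strings end in {1}, Reject strings end in {0}; accept={1}.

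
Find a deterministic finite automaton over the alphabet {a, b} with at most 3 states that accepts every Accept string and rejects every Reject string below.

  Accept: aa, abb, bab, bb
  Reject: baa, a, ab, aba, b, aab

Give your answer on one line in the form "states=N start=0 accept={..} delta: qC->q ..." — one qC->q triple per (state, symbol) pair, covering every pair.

Fold the examples into a partial DFA from state 0: repeatedly fix the first undefined (state, symbol) met by the shortest-then-alphabetical prefix, trying targets in increasing order and rejecting any under which an Accept and a Reject string meet in one state with the same remainder; add a state when all current targets are rejected. Accepting states are where Accept strings end.
a: 0a undefined. 0a->0: no, aa/a meet in 0. Open state 1: 0a->1.
b: 0b undefined. 0b->0: no, aa/baa meet in 1 with "a" left. 0b->1: no, bab/aab meet in 1 with "ab" left. Open state 2: 0b->2.
aa: 1a undefined. 1a->0: ok.
ab: 1b undefined. 1b->0: no, aa/ab meet in 0. 1b->1: no, aa/aba meet in 0. 1b->2: ok.
ba: 2a undefined. 2a->0: no, aa/aba meet in 0. 2a->1: no, aa/baa meet in 0. 2a->2: ok.
bb: 2b undefined. 2b->0: ok.
All examples now run through 3 states with every (state, symbol) defined. Accept strings end in {0}, Reject strings end in {1,2}; accept={0}.

states=3 start=0 accept={0} delta: 0a->1 0b->2 1a->0 1b->2 2a->2 2b->0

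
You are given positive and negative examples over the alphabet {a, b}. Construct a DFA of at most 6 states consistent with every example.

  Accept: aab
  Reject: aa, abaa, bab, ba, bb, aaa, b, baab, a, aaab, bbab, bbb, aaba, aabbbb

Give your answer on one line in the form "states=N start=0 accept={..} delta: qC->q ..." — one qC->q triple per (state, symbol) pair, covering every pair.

states=5 start=0 accept={4} delta: 0a->1 0b->2 1a->3 1b->0 2a->0 2b->0 3a->0 3b->4 4a->0 4b->0

State merging on the prefix tree: take the shortest (then alphabetical) example prefix whose next move is undefined and point that move at state 0, else 1, else 2, ...; a target is out if some Accept/Reject pair would then sit in one state with the same input left (inseparable). If every existing state is out, open a new one.
a: 0a undefined. 0a->0: no, aab/b meet in 0 with "b" left. Open state 1: 0a->1.
b: 0b undefined. 0b->0: no, aab/baab meet in 1 with "ab" left. 0b->1: no, aab/bab meet in 1 with "ab" left. Open state 2: 0b->2.
aa: 1a undefined. 1a->0: no, aab/b meet in 2. 1a->1: no, aab/aaab meet in 1 with "b" left. 1a->2: no, aab/bb meet in 2 with "b" left. Open state 3: 1a->3.
ab: 1b undefined. 1b->0: ok.
ba: 2a undefined. 2a->0: ok.
bb: 2b undefined. 2b->0: ok.
aaa: 3a undefined. 3a->0: ok.
aab: 3b undefined. 3b->0: no, aab/ba meet in 0. 3b->1: no, aab/a meet in 1. 3b->2: no, aab/bab meet in 2. 3b->3: no, aab/aa meet in 3. Open state 4: 3b->4.
aaba: 4a undefined. 4a->0: ok.
aabb: 4b undefined. 4b->0: ok.
All examples now run through 5 states with every (state, symbol) defined. Accept strings end in {4}, Reject strings end in {0,1,2,3}; accept={4}.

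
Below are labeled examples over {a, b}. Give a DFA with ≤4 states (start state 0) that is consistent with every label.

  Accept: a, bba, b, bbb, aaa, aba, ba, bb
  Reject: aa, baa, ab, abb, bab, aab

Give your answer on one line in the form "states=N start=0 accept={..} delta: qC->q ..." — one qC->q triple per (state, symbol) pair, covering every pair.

states=3 start=0 accept={0,1} delta: 0a->1 0b->0 1a->2 1b->2 2a->0 2b->2

State merging on the prefix tree: take the shortest (then alphabetical) example prefix whose next move is undefined and point that move at state 0, else 1, else 2, ...; a target is out if some Accept/Reject pair would then sit in one state with the same input left (inseparable). If every existing state is out, open a new one.
a: 0a undefined. 0a->0: no, a/aa meet in 0. Open state 1: 0a->1.
b: 0b undefined. 0b->0: ok.
aa: 1a undefined. 1a->0: no, b/aa meet in 0. 1a->1: no, a/aa meet in 1. Open state 2: 1a->2.
ab: 1b undefined. 1b->0: no, b/ab meet in 0. 1b->1: no, a/ab meet in 1. 1b->2: ok.
aaa: 2a undefined. 2a->0: ok.
aab: 2b undefined. 2b->0: no, b/abb meet in 0. 2b->1: no, a/abb meet in 1. 2b->2: ok.
All examples now run through 3 states with every (state, symbol) defined. Accept strings end in {0,1}, Reject strings end in {2}; accept={0,1}.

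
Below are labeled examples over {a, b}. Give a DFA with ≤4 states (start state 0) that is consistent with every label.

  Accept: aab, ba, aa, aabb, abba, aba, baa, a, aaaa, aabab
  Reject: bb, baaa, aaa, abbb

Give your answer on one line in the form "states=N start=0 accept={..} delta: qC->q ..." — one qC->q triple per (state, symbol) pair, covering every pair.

Grow the machine one transition at a time. Run the examples from 0; the earliest place one falls off (shortest prefix, ties alphabetical) gets sent to the lowest-numbered state that keeps every Accept/Reject pair distinguishable — a pair clashes when both reach the same state with identical unread suffix — and to a fresh state only if none does.
a: 0a undefined. 0a->0: no, aa/aaa meet in 0. Open state 1: 0a->1.
b: 0b undefined. 0b->0: ok.
aa: 1a undefined. 1a->0: no, aab/bb meet in 0. 1a->1: no, ba/baaa meet in 1. Open state 2: 1a->2.
ab: 1b undefined. 1b->0: ok.
aaa: 2a undefined. 2a->0: ok.
aab: 2b undefined. 2b->0: no, aab/bb meet in 0. 2b->1: no, aabb/bb meet in 0. 2b->2: no, aabab/bb meet in 0. Open state 3: 2b->3.
aaba: 3a undefined. 3a->0: no, aabab/bb meet in 0. 3a->1: no, aabab/bb meet in 0. 3a->2: ok.
aabb: 3b undefined. 3b->0: no, aabb/bb meet in 0. 3b->1: ok.
All examples now run through 4 states with every (state, symbol) defined. Accept strings end in {1,2,3}, Reject strings end in {0}; accept={1,2,3}.

states=4 start=0 accept={1,2,3} delta: 0a->1 0b->0 1a->2 1b->0 2a->0 2b->3 3a->2 3b->1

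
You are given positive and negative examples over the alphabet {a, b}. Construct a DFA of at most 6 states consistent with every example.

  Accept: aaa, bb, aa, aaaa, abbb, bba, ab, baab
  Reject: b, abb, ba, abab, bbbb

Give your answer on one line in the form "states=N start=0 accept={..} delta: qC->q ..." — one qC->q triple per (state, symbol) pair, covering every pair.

Fold the examples into a partial DFA from state 0: repeatedly fix the first undefined (state, symbol) met by the shortest-then-alphabetical prefix, trying targets in increasing order and rejecting any under which an Accept and a Reject string meet in one state with the same remainder; add a state when all current targets are rejected. Accepting states are where Accept strings end.
a: 0a undefined. 0a->0: no, bb/abb meet in 0 with "bb" left. Open state 1: 0a->1.
b: 0b undefined. 0b->0: no, bb/b meet in 0. 0b->1: no, aa/ba meet in 1 with "a" left. Open state 2: 0b->2.
aa: 1a undefined. 1a->0: ok.
ab: 1b undefined. 1b->0: no, aa/abab meet in 0. 1b->1: no, aaa/abb meet in 1. 1b->2: no, bb/abb meet in 2 with "b" left. Open state 3: 1b->3.
ba: 2a undefined. 2a->0: no, aa/ba meet in 0. 2a->1: no, aaa/ba meet in 1. 2a->2: ok.
bb: 2b undefined. 2b->0: no, bb/bbbb meet in 0. 2b->1: ok.
aba: 3a undefined. 3a->0: ok.
abb: 3b undefined. 3b->0: no, aa/abb meet in 0. 3b->1: no, aaa/abb meet in 1. 3b->2: ok.
All examples now run through 4 states with every (state, symbol) defined. Accept strings end in {0,1,3}, Reject strings end in {2}; accept={0,1,3}.

states=4 start=0 accept={0,1,3} delta: 0a->1 0b->2 1a->0 1b->3 2a->2 2b->1 3a->0 3b->2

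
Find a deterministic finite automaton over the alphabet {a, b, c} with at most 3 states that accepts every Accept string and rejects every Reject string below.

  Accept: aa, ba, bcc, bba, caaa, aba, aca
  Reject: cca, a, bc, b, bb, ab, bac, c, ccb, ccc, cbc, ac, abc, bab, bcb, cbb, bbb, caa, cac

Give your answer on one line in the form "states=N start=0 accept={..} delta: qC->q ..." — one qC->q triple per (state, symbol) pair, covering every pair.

Fold the examples into a partial DFA from state 0: repeatedly fix the first undefined (state, symbol) met by the shortest-then-alphabetical prefix, trying targets in increasing order and rejecting any under which an Accept and a Reject string meet in one state with the same remainder; add a state when all current targets are rejected. Accepting states are where Accept strings end.
a: 0a undefined. 0a->0: no, aa/a meet in 0. Open state 1: 0a->1.
b: 0b undefined. 0b->0: no, ba/a meet in 1. 0b->1: ok.
c: 0c undefined. 0c->0: no, aa/caa meet in 1 with "a" left. 0c->1: no, bcc/ccc meet in 1 with "cc" left. Open state 2: 0c->2.
aa: 1a undefined. 1a->0: ok.
ab: 1b undefined. 1b->0: no, aa/bb meet in 0. 1b->1: ok.
ac: 1c undefined. 1c->0: no, aa/bc meet in 0. 1c->1: no, bcc/a meet in 1. 1c->2: ok.
ca: 2a undefined. 2a->0: ok.
cb: 2b undefined. 2b->0: no, aa/bcb meet in 0. 2b->1: ok.
cc: 2c undefined. 2c->0: ok.
All examples now run through 3 states with every (state, symbol) defined. Accept strings end in {0}, Reject strings end in {1,2}; accept={0}.

states=3 start=0 accept={0} delta: 0a->1 0b->1 0c->2 1a->0 1b->1 1c->2 2a->0 2b->1 2c->0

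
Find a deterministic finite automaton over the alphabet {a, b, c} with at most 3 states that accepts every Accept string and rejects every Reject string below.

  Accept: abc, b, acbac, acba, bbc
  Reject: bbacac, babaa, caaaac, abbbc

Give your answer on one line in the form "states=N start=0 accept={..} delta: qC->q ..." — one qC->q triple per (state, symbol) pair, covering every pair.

states=3 start=0 accept={1} delta: 0a->0 0b->1 0c->0 1a->1 1b->2 1c->1 2a->0 2b->0 2c->1

Fold the examples into a partial DFA from state 0: repeatedly fix the first undefined (state, symbol) met by the shortest-then-alphabetical prefix, trying targets in increasing order and rejecting any under which an Accept and a Reject string meet in one state with the same remainder; add a state when all current targets are rejected. Accepting states are where Accept strings end.
a: 0a undefined. 0a->0: ok.
b: 0b undefined. 0b->0: no, abc/abbbc meet in 0 with "c" left. Open state 1: 0b->1.
c: 0c undefined. 0c->0: ok.
ba: 1a undefined. 1a->0: no, acbac/babaa meet in 0. 1a->1: ok.
bb: 1b undefined. 1b->0: no, abc/abbbc meet in 1 with "c" left. 1b->1: no, abc/abbbc meet in 1 with "c" left. Open state 2: 1b->2.
abc: 1c undefined. 1c->0: no, abc/caaaac meet in 0. 1c->1: ok.
bba: 2a undefined. 2a->0: ok.
bbc: 2c undefined. 2c->0: no, bbc/bbacac meet in 0. 2c->1: ok.
abbb: 2b undefined. 2b->0: ok.
All examples now run through 3 states with every (state, symbol) defined. Accept strings end in {1}, Reject strings end in {0}; accept={1}.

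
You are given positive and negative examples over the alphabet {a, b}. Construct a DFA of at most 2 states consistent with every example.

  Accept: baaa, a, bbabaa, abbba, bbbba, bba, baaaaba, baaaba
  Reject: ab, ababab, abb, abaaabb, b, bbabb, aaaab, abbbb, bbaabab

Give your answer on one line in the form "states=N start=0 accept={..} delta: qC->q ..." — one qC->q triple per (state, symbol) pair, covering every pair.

states=2 start=0 accept={0} delta: 0a->0 0b->1 1a->0 1b->1

Fold the examples into a partial DFA from state 0: repeatedly fix the first undefined (state, symbol) met by the shortest-then-alphabetical prefix, trying targets in increasing order and rejecting any under which an Accept and a Reject string meet in one state with the same remainder; add a state when all current targets are rejected. Accepting states are where Accept strings end.
a: 0a undefined. 0a->0: ok.
b: 0b undefined. 0b->0: no, baaa/ab meet in 0. Open state 1: 0b->1.
ba: 1a undefined. 1a->0: ok.
bb: 1b undefined. 1b->0: no, baaa/abb meet in 0. 1b->1: ok.
All examples now run through 2 states with every (state, symbol) defined. Accept strings end in {0}, Reject strings end in {1}; accept={0}.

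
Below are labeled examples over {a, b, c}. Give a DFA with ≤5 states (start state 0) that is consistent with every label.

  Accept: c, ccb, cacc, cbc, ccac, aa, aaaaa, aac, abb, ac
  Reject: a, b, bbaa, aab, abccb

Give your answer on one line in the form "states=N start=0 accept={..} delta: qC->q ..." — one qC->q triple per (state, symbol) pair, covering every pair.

states=4 start=0 accept={0,2,3} delta: 0a->1 0b->1 0c->2 1a->2 1b->3 1c->0 2a->0 2b->1 2c->3 3a->0 3b->0 3c->0

Fold the examples into a partial DFA from state 0: repeatedly fix the first undefined (state, symbol) met by the shortest-then-alphabetical prefix, trying targets in increasing order and rejecting any under which an Accept and a Reject string meet in one state with the same remainder; add a state when all current targets are rejected. Accepting states are where Accept strings end.
a: 0a undefined. 0a->0: no, aa/a meet in 0. Open state 1: 0a->1.
b: 0b undefined. 0b->0: no, aa/bbaa meet in 1 with "a" left. 0b->1: ok.
c: 0c undefined. 0c->0: no, ccb/a meet in 1. 0c->1: no, c/a meet in 1. Open state 2: 0c->2.
aa: 1a undefined. 1a->0: no, aaaaa/a meet in 1. 1a->1: no, aa/a meet in 1. 1a->2: ok.
ab: 1b undefined. 1b->0: no, c/bbaa meet in 2. 1b->1: no, abb/a meet in 1. 1b->2: no, abb/aab meet in 2 with "b" left. Open state 3: 1b->3.
ac: 1c undefined. 1c->0: ok.
ca: 2a undefined. 2a->0: ok.
cb: 2b undefined. 2b->0: no, ac/aab meet in 0. 2b->1: ok.
cc: 2c undefined. 2c->0: no, ccb/a meet in 1. 2c->1: no, cacc/a meet in 1. 2c->2: no, ccb/a meet in 1. 2c->3: ok.
abb: 3b undefined. 3b->0: ok.
abc: 3c undefined. 3c->0: ok.
bba: 3a undefined. 3a->0: ok.
All examples now run through 4 states with every (state, symbol) defined. Accept strings end in {0,2,3}, Reject strings end in {1}; accept={0,2,3}.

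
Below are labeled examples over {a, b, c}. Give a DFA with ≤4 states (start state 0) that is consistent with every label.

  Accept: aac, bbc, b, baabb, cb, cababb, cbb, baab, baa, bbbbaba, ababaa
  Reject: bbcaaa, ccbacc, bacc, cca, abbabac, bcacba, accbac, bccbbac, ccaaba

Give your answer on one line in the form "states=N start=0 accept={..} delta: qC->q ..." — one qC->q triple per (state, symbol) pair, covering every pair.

states=4 start=0 accept={0,1,2} delta: 0a->0 0b->1 0c->1 1a->0 1b->2 1c->3 2a->3 2b->0 2c->2 3a->3 3b->3 3c->3

State merging on the prefix tree: take the shortest (then alphabetical) example prefix whose next move is undefined and point that move at state 0, else 1, else 2, ...; a target is out if some Accept/Reject pair would then sit in one state with the same input left (inseparable). If every existing state is out, open a new one.
a: 0a undefined. 0a->0: ok.
b: 0b undefined. 0b->0: no, aac/abbabac meet in 0 with "c" left. Open state 1: 0b->1.
c: 0c undefined. 0c->0: no, aac/cca meet in 0. 0c->1: ok.
ba: 1a undefined. 1a->0: ok.
bb: 1b undefined. 1b->0: no, aac/abbabac meet in 1. 1b->1: no, aac/abbabac meet in 1. Open state 2: 1b->2.
bc: 1c undefined. 1c->0: no, aac/accbac meet in 1. 1c->1: no, aac/bacc meet in 1. 1c->2: no, baabb/bacc meet in 2. Open state 3: 1c->3.
bbb: 2b undefined. 2b->0: ok.
bbc: 2c undefined. 2c->0: no, bbc/bbcaaa meet in 0. 2c->1: no, cbb/bbcaaa meet in 0. 2c->2: ok.
bca: 3a undefined. 3a->0: no, cbb/cca meet in 0. 3a->1: no, aac/cca meet in 1. 3a->2: no, bbc/cca meet in 2. 3a->3: ok.
bcc: 3c undefined. 3c->0: no, cbb/bcacba meet in 0. 3c->1: no, aac/bccbbac meet in 1. 3c->2: no, aac/bccbbac meet in 1. 3c->3: ok.
ccb: 3b undefined. 3b->0: no, aac/accbac meet in 1. 3b->1: no, aac/accbac meet in 1. 3b->2: no, aac/bccbbac meet in 1. 3b->3: ok.
abba: 2a undefined. 2a->0: no, aac/abbabac meet in 1. 2a->1: no, cbb/bbcaaa meet in 0. 2a->2: no, aac/abbabac meet in 1. 2a->3: ok.
All examples now run through 4 states with every (state, symbol) defined. Accept strings end in {0,1,2}, Reject strings end in {3}; accept={0,1,2}.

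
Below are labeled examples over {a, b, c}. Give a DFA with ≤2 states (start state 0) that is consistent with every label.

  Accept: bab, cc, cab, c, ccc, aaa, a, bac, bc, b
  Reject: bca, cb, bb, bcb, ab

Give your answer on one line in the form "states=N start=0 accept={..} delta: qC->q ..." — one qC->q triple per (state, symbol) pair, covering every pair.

State merging on the prefix tree: take the shortest (then alphabetical) example prefix whose next move is undefined and point that move at state 0, else 1, else 2, ...; a target is out if some Accept/Reject pair would then sit in one state with the same input left (inseparable). If every existing state is out, open a new one.
a: 0a undefined. 0a->0: no, b/ab meet in 0 with "b" left. Open state 1: 0a->1.
b: 0b undefined. 0b->0: no, bab/ab meet in 1 with "b" left. 0b->1: ok.
c: 0c undefined. 0c->0: no, cab/bb meet in 1 with "b" left. 0c->1: ok.
aa: 1a undefined. 1a->0: ok.
ab: 1b undefined. 1b->0: ok.
bc: 1c undefined. 1c->0: no, bab/bca meet in 1. 1c->1: ok.
All examples now run through 2 states with every (state, symbol) defined. Accept strings end in {1}, Reject strings end in {0}; accept={1}.

states=2 start=0 accept={1} delta: 0a->1 0b->1 0c->1 1a->0 1b->0 1c->1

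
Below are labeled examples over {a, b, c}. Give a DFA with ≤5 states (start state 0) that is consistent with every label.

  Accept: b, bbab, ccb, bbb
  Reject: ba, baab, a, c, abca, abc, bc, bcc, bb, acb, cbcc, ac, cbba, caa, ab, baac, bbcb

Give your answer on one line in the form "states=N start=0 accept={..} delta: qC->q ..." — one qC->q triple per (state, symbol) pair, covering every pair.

State merging on the prefix tree: take the shortest (then alphabetical) example prefix whose next move is undefined and point that move at state 0, else 1, else 2, ...; a target is out if some Accept/Reject pair would then sit in one state with the same input left (inseparable). If every existing state is out, open a new one.
a: 0a undefined. 0a->0: no, b/ab meet in 0 with "b" left. Open state 1: 0a->1.
b: 0b undefined. 0b->0: no, b/bb meet in 0. 0b->1: no, b/a meet in 1. Open state 2: 0b->2.
c: 0c undefined. 0c->0: ok.
ab: 1b undefined. 1b->0: ok.
ac: 1c undefined. 1c->0: no, b/acb meet in 2. 1c->1: ok.
ba: 2a undefined. 2a->0: ok.
bb: 2b undefined. 2b->0: no, b/bbcb meet in 2. 2b->1: no, bbb/ba meet in 0. 2b->2: no, b/bb meet in 2. Open state 3: 2b->3.
bc: 2c undefined. 2c->0: ok.
bba: 3a undefined. 3a->0: ok.
bbb: 3b undefined. 3b->0: no, bbb/ba meet in 0. 3b->1: no, bbb/a meet in 1. 3b->2: ok.
bbc: 3c undefined. 3c->0: no, b/bbcb meet in 2. 3c->1: ok.
caa: 1a undefined. 1a->0: ok.
All examples now run through 4 states with every (state, symbol) defined. Accept strings end in {2}, Reject strings end in {0,1,3}; accept={2}.

states=4 start=0 accept={2} delta: 0a->1 0b->2 0c->0 1a->0 1b->0 1c->1 2a->0 2b->3 2c->0 3a->0 3b->2 3c->1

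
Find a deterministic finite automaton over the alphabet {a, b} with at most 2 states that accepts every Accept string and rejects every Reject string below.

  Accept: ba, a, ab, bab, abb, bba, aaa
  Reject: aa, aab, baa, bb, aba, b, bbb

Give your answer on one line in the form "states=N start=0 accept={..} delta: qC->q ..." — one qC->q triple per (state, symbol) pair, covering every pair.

Fold the examples into a partial DFA from state 0: repeatedly fix the first undefined (state, symbol) met by the shortest-then-alphabetical prefix, trying targets in increasing order and rejecting any under which an Accept and a Reject string meet in one state with the same remainder; add a state when all current targets are rejected. Accepting states are where Accept strings end.
a: 0a undefined. 0a->0: no, ba/aba meet in 0 with "ba" left. Open state 1: 0a->1.
b: 0b undefined. 0b->0: ok.
aa: 1a undefined. 1a->0: ok.
ab: 1b undefined. 1b->0: no, ba/aba meet in 1. 1b->1: ok.
All examples now run through 2 states with every (state, symbol) defined. Accept strings end in {1}, Reject strings end in {0}; accept={1}.

states=2 start=0 accept={1} delta: 0a->1 0b->0 1a->0 1b->1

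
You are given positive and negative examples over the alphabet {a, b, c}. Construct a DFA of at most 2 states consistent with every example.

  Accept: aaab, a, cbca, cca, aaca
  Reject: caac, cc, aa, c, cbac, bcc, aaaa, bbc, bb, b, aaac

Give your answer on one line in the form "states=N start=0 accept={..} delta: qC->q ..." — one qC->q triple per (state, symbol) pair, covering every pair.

states=2 start=0 accept={1} delta: 0a->1 0b->0 0c->0 1a->0 1b->1 1c->0

State merging on the prefix tree: take the shortest (then alphabetical) example prefix whose next move is undefined and point that move at state 0, else 1, else 2, ...; a target is out if some Accept/Reject pair would then sit in one state with the same input left (inseparable). If every existing state is out, open a new one.
a: 0a undefined. 0a->0: no, aaab/b meet in 0 with "b" left. Open state 1: 0a->1.
b: 0b undefined. 0b->0: ok.
c: 0c undefined. 0c->0: ok.
aa: 1a undefined. 1a->0: ok.
aaab: 1b undefined. 1b->0: no, aaab/caac meet in 0. 1b->1: ok.
aaac: 1c undefined. 1c->0: ok.
All examples now run through 2 states with every (state, symbol) defined. Accept strings end in {1}, Reject strings end in {0}; accept={1}.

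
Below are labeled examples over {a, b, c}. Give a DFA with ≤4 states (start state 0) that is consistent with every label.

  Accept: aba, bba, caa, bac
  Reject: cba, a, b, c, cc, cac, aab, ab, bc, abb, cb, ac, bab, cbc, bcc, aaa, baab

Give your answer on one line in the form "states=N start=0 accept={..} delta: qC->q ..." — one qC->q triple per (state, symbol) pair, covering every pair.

states=4 start=0 accept={3} delta: 0a->0 0b->1 0c->2 1a->3 1b->1 1c->0 2a->1 2b->0 2c->0 3a->0 3b->0 3c->3

State merging on the prefix tree: take the shortest (then alphabetical) example prefix whose next move is undefined and point that move at state 0, else 1, else 2, ...; a target is out if some Accept/Reject pair would then sit in one state with the same input left (inseparable). If every existing state is out, open a new one.
a: 0a undefined. 0a->0: ok.
b: 0b undefined. 0b->0: no, aba/a meet in 0. Open state 1: 0b->1.
c: 0c undefined. 0c->0: no, aba/cba meet in 1 with "a" left. 0c->1: no, bba/cba meet in 1 with "ba" left. Open state 2: 0c->2.
ba: 1a undefined. 1a->0: no, aba/a meet in 0. 1a->1: no, aba/b meet in 1. 1a->2: no, aba/c meet in 2. Open state 3: 1a->3.
bb: 1b undefined. 1b->0: no, bba/a meet in 0. 1b->1: ok.
bc: 1c undefined. 1c->0: ok.
ca: 2a undefined. 2a->0: no, caa/a meet in 0. 2a->1: ok.
cb: 2b undefined. 2b->0: ok.
cc: 2c undefined. 2c->0: ok.
baa: 3a undefined. 3a->0: ok.
bab: 3b undefined. 3b->0: ok.
bac: 3c undefined. 3c->0: no, bac/cba meet in 0. 3c->1: no, bac/b meet in 1. 3c->2: no, bac/c meet in 2. 3c->3: ok.
All examples now run through 4 states with every (state, symbol) defined. Accept strings end in {3}, Reject strings end in {0,1,2}; accept={3}.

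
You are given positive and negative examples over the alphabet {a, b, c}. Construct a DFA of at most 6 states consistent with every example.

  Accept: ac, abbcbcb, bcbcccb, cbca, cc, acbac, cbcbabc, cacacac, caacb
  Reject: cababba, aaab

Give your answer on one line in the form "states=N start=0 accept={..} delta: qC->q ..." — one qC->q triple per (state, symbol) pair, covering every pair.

states=3 start=0 accept={1,2} delta: 0a->0 0b->0 0c->1 1a->0 1b->1 1c->2 2a->1 2b->1 2c->0

State merging on the prefix tree: take the shortest (then alphabetical) example prefix whose next move is undefined and point that move at state 0, else 1, else 2, ...; a target is out if some Accept/Reject pair would then sit in one state with the same input left (inseparable). If every existing state is out, open a new one.
a: 0a undefined. 0a->0: ok.
b: 0b undefined. 0b->0: ok.
c: 0c undefined. 0c->0: no, ac/cababba meet in 0. Open state 1: 0c->1.
ca: 1a undefined. 1a->0: ok.
cb: 1b undefined. 1b->0: no, abbcbcb/cababba meet in 0. 1b->1: ok.
cc: 1c undefined. 1c->0: no, abbcbcb/cababba meet in 0. 1c->1: no, cbca/cababba meet in 0. Open state 2: 1c->2.
cbca: 2a undefined. 2a->0: no, cbca/cababba meet in 0. 2a->1: ok.
cbcb: 2b undefined. 2b->0: no, abbcbcb/cababba meet in 0. 2b->1: ok.
bcbcc: 2c undefined. 2c->0: ok.
All examples now run through 3 states with every (state, symbol) defined. Accept strings end in {1,2}, Reject strings end in {0}; accept={1,2}.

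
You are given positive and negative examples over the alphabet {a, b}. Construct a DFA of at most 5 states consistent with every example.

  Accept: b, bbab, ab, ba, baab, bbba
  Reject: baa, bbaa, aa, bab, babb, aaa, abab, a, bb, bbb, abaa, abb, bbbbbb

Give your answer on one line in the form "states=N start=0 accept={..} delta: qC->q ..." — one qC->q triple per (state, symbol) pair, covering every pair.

Fold the examples into a partial DFA from state 0: repeatedly fix the first undefined (state, symbol) met by the shortest-then-alphabetical prefix, trying targets in increasing order and rejecting any under which an Accept and a Reject string meet in one state with the same remainder; add a state when all current targets are rejected. Accepting states are where Accept strings end.
a: 0a undefined. 0a->0: ok.
b: 0b undefined. 0b->0: no, b/baa meet in 0. Open state 1: 0b->1.
ba: 1a undefined. 1a->0: no, b/bab meet in 1. 1a->1: no, b/baa meet in 1. Open state 2: 1a->2.
bb: 1b undefined. 1b->0: no, b/bbb meet in 1. 1b->1: no, b/bb meet in 1. 1b->2: no, ba/bb meet in 2. Open state 3: 1b->3.
baa: 2a undefined. 2a->0: ok.
bab: 2b undefined. 2b->0: no, b/babb meet in 1. 2b->1: no, b/bab meet in 1. 2b->2: no, ba/bab meet in 2. 2b->3: ok.
bba: 3a undefined. 3a->0: ok.
bbb: 3b undefined. 3b->0: no, bbba/baa meet in 0. 3b->1: no, b/babb meet in 1. 3b->2: no, ba/babb meet in 2. 3b->3: no, bbba/baa meet in 0. Open state 4: 3b->4.
bbba: 4a undefined. 4a->0: no, bbba/baa meet in 0. 4a->1: ok.
bbbb: 4b undefined. 4b->0: ok.
All examples now run through 5 states with every (state, symbol) defined. Accept strings end in {1,2}, Reject strings end in {0,3,4}; accept={1,2}.

states=5 start=0 accept={1,2} delta: 0a->0 0b->1 1a->2 1b->3 2a->0 2b->3 3a->0 3b->4 4a->1 4b->0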